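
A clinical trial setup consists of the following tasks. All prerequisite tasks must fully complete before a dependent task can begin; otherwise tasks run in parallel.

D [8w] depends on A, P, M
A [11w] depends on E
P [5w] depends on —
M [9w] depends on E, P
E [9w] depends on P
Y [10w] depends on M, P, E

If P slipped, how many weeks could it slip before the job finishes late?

0

Critical path: P→E→A→D = 5+9+11+8 = 33, so the finish is 33 weeks.
Longest path through P: 33 weeks (earliest finish 5, latest finish 5).
So P can slip 5 − 5 = 0 weeks.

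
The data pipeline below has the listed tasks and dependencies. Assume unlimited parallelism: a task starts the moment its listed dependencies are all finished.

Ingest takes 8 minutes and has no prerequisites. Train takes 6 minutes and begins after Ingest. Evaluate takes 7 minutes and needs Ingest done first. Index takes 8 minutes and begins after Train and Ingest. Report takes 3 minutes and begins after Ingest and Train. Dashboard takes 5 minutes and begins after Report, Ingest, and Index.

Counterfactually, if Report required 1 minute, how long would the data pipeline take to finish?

27

Critical path before the change: Ingest→Train→Index→Dashboard = 8+6+8+5 = 27 giving 27 minutes.
Report has 5 minutes of float (longest path through it is 22).
The critical path is still Ingest→Train→Index→Dashboard; finish is now 27 minutes.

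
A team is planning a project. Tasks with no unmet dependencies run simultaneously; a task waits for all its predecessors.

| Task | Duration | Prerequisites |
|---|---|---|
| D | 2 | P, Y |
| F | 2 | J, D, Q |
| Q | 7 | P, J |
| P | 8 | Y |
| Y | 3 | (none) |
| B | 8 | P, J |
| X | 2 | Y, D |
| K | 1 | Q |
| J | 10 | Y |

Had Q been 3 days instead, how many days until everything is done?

The binding path is Y→J→Q→F = 3+10+7+2 = 22; finish at 22 days.
Q lies on that path, so at 3 days the path becomes 18 days.
The binding chain switches to Y→J→B = 3+10+8 = 21; finish 21 days.

21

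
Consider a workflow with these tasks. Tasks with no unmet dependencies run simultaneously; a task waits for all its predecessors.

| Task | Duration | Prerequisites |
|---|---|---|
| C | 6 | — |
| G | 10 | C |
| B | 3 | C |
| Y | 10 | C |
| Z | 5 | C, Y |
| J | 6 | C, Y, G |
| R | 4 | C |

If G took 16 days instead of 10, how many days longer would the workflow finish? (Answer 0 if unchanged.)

Baseline: C→G→J = 6+10+6 = 22 → 22 days.
Since G is critical, the +6 change carries straight to that chain (now 28 days).
The critical path is still C→G→J; finish is now 28 days.
Change in finish: 28 − 22 = +6 days.

6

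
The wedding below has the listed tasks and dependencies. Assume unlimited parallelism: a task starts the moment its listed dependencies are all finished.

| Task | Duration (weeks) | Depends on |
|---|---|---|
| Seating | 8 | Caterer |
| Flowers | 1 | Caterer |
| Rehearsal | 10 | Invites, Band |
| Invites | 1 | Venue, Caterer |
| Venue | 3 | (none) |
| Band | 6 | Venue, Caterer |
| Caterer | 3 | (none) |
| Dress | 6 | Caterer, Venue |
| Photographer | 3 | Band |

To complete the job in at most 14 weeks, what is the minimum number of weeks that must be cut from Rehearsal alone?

5

Current finish: 19 weeks; target: 14.
Rehearsal is on every critical path, so each week cut from Rehearsal cuts the finish by one (this holds down to a finish of 12).
Need 19 − 14 = 5 weeks off Rehearsal → Rehearsal becomes 5 weeks, finish becomes 14.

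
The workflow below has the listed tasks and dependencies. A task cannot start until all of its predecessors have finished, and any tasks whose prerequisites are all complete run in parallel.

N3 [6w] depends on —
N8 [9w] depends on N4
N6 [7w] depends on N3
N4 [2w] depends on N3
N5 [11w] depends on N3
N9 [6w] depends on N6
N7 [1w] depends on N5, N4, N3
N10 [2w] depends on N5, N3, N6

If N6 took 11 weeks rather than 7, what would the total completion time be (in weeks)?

23

Actual critical path: N3→N6→N9 = 6+7+6 = 19 ⇒ 19 weeks.
N6 is on the critical path; changing it to 11 makes that path 23 weeks.
No other chain overtakes it, so the finish is 23 weeks.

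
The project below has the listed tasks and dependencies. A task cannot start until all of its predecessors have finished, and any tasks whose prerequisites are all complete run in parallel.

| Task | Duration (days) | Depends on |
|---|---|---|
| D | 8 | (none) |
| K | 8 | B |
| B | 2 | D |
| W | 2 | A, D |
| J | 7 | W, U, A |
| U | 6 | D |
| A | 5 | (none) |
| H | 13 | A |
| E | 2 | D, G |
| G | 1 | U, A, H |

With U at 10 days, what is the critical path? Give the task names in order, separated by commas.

Critical path before the change: D→U→J = 8+6+7 = 21 giving 21 days.
Since U is critical, the +4 change carries straight to that chain (now 25 days).
That remains the longest chain; total 25 days.

D, U, J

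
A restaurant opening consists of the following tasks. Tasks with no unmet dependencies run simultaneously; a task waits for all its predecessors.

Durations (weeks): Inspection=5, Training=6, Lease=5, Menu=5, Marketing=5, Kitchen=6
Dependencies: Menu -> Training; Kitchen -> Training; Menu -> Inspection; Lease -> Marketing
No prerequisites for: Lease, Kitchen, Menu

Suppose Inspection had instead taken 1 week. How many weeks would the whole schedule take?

12

Actual critical path: Kitchen→Training = 6+6 = 12 ⇒ 12 weeks.
Inspection has 2 weeks of float (longest path through it is 10).
The critical path is still Kitchen→Training; finish is now 12 weeks.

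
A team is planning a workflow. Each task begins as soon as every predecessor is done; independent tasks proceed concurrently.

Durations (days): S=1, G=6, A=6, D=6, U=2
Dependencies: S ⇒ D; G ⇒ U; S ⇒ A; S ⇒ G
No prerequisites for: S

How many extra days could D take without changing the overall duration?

2

The longest chain is S→G→U = 1+6+2 = 9; overall finish 9 days.
D finishes as early as 7 and must finish by 9.
So D can slip 9 − 7 = 2 days.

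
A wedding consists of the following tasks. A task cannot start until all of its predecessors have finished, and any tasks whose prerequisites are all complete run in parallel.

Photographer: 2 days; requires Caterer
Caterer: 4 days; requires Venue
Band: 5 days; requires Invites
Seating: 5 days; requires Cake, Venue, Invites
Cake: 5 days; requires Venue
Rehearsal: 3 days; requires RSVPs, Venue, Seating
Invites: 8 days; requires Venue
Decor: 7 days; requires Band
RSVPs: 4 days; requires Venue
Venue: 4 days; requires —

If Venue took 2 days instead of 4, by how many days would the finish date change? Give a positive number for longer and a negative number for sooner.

Actual critical path: Venue→Invites→Band→Decor = 4+8+5+7 = 24 ⇒ 24 days.
Venue lies on that path, so at 2 days the path becomes 22 days.
No other chain overtakes it, so the finish is 22 days.
Change in finish: 22 − 24 = -2 days.

-2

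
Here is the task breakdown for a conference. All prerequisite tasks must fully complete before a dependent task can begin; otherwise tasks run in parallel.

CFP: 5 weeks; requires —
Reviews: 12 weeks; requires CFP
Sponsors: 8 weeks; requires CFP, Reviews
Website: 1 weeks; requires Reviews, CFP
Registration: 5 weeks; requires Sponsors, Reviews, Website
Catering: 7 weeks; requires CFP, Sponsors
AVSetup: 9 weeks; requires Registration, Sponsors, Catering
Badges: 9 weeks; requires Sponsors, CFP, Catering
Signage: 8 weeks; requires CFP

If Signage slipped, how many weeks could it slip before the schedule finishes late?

CFP→Reviews→Sponsors→Catering→AVSetup = 5+12+8+7+9 = 41 sets the makespan at 41 weeks.
The longest chain containing Signage totals 13 weeks.
Slack of Signage = 33 − 5 = 28 weeks.

28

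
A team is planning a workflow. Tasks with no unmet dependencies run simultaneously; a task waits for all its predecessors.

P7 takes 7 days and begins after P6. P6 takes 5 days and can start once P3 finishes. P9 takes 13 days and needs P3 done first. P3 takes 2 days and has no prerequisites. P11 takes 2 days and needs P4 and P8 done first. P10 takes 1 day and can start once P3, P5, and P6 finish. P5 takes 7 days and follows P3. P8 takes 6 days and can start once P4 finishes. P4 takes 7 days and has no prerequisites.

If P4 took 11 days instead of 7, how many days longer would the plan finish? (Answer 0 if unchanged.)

4

Actual critical path: P4→P8→P11 = 7+6+2 = 15 ⇒ 15 days.
P4 is on the critical path; changing it to 11 makes that path 19 days.
That remains the longest chain; total 19 days.
Change in finish: 19 − 15 = +4 days.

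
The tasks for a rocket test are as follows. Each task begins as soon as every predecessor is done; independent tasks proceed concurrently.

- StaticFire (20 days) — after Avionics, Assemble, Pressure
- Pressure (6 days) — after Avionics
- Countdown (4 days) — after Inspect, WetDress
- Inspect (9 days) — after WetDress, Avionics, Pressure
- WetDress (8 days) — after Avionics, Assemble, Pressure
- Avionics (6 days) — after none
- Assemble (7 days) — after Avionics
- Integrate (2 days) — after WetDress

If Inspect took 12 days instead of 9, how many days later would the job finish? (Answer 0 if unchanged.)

Critical path before the change: Avionics→Assemble→WetDress→Inspect→Countdown = 6+7+8+9+4 = 34 giving 34 days.
Inspect is on the critical path; changing it to 12 makes that path 37 days.
No other chain overtakes it, so the finish is 37 days.
Change in finish: 37 − 34 = +3 days.

3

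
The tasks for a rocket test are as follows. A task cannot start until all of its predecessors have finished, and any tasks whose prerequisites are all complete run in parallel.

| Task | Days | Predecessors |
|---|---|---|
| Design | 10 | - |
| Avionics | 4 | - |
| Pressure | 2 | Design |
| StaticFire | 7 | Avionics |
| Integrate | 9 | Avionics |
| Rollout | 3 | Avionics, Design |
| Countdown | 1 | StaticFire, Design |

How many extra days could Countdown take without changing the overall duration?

1

The longest chain is Design→Rollout = 10+3 = 13; overall finish 13 days.
Countdown finishes as early as 12 and must finish by 13.
So Countdown can slip 13 − 12 = 1 day.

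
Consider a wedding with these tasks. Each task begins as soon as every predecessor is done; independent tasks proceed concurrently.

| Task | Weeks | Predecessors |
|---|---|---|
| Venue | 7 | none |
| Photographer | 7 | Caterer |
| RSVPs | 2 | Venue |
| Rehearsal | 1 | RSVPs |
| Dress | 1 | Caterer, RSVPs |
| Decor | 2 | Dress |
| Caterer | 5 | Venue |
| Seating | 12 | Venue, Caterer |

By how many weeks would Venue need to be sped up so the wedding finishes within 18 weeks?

6

Current finish: 24 weeks; target: 18.
Venue is on every critical path, so each week cut from Venue cuts the finish by one (this holds down to a finish of 18).
Need 24 − 18 = 6 weeks off Venue → Venue becomes 1 week, finish becomes 18.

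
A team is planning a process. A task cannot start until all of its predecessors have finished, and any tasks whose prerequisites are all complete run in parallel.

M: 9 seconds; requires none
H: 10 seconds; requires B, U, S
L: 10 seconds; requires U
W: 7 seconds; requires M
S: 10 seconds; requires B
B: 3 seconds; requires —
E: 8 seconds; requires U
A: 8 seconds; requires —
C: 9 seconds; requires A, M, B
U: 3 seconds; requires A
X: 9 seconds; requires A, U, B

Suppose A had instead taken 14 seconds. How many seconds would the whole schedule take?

Baseline: B→S→H = 3+10+10 = 23 → 23 seconds.
A has 2 seconds of float (longest path through it is 21).
Now A→U→H = 14+3+10 = 27 is longest, so the finish becomes 27 seconds.

27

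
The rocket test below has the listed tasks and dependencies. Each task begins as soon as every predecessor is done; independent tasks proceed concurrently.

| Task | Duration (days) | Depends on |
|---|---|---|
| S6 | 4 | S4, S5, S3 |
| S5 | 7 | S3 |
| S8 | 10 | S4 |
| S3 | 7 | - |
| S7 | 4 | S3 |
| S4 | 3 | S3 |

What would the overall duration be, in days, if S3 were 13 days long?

The binding path is S3→S4→S8 = 7+3+10 = 20; finish at 20 days.
S3 is on the critical path; changing it to 13 makes that path 26 days.
That remains the longest chain; total 26 days.

26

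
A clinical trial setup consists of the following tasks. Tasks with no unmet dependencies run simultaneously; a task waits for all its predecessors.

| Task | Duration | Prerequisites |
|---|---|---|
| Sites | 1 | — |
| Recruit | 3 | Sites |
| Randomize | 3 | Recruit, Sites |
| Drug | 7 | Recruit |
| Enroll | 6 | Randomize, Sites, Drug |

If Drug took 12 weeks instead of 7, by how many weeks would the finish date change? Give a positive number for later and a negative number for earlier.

Actual critical path: Sites→Recruit→Drug→Enroll = 1+3+7+6 = 17 ⇒ 17 weeks.
Drug is on the critical path; changing it to 12 makes that path 22 weeks.
The critical path is still Sites→Recruit→Drug→Enroll; finish is now 22 weeks.
Change in finish: 22 − 17 = +5 weeks.

5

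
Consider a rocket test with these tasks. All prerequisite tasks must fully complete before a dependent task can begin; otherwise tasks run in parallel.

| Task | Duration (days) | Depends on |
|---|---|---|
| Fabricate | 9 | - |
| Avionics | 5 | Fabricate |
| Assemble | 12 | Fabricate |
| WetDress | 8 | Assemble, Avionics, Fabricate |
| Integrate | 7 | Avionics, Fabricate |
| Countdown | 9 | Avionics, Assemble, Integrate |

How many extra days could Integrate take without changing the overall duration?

0

The longest chain is Fabricate→Avionics→Integrate→Countdown = 9+5+7+9 = 30; overall finish 30 days.
Longest path through Integrate: 30 days (earliest finish 21, latest finish 21).
Slack of Integrate = 14 − 14 = 0 days.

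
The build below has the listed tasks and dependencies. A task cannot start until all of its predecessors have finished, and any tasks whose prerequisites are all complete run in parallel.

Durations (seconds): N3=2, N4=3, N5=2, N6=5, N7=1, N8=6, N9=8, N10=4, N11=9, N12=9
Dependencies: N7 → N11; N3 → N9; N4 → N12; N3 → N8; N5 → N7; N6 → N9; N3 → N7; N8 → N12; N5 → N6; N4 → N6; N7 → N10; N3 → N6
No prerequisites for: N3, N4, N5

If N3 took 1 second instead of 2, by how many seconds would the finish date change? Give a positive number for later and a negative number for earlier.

-1

Actual critical path: N3→N8→N12 = 2+6+9 = 17 ⇒ 17 seconds.
Since N3 is critical, the -1 change carries straight to that chain (now 16 seconds).
That remains the longest chain; total 16 seconds.
Change in finish: 16 − 17 = -1 seconds.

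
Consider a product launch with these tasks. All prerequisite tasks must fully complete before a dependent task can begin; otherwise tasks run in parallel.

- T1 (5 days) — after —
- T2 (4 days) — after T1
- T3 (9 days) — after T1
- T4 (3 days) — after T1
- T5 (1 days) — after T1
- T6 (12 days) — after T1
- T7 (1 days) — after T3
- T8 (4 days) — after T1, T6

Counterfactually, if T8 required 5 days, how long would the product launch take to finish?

22

As given, the longest chain is T1→T6→T8 = 5+12+4 = 21, so the finish is 21 days.
Since T8 is critical, the +1 change carries straight to that chain (now 22 days).
That remains the longest chain; total 22 days.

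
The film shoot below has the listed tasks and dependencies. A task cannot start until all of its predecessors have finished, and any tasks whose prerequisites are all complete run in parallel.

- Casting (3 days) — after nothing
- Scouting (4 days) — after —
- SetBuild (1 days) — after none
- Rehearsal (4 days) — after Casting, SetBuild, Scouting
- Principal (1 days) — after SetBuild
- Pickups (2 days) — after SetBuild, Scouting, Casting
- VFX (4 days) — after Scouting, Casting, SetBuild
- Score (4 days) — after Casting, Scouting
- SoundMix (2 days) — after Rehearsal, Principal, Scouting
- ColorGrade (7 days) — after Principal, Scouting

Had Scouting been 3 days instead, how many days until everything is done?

10

Critical path before the change: Scouting→ColorGrade = 4+7 = 11 giving 11 days.
Scouting is on the critical path; changing it to 3 makes that path 10 days.
The critical path is still Scouting→ColorGrade; finish is now 10 days.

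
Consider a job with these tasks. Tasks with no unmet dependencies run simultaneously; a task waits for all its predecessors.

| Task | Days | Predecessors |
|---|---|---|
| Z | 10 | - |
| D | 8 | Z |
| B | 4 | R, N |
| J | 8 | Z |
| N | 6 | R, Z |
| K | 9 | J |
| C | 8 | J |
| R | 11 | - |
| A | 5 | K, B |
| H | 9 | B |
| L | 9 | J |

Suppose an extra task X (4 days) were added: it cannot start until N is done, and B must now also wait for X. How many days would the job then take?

34

Originally the job takes 32 days.
With X inserted, B now waits for max(R, N, X).
New critical path: R→N→X→B→H = 11+6+4+4+9 = 34 ⇒ 34 days.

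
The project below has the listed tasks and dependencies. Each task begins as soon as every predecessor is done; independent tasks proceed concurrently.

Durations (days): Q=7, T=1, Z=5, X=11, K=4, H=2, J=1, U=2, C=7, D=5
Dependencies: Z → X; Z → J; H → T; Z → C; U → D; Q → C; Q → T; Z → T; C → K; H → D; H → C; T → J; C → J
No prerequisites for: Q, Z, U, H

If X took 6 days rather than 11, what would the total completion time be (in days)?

Baseline: Q→C→K = 7+7+4 = 18 → 18 days.
The longest path through X is only 16 days, so X has float 2.
The critical path is still Q→C→K; finish is now 18 days.

18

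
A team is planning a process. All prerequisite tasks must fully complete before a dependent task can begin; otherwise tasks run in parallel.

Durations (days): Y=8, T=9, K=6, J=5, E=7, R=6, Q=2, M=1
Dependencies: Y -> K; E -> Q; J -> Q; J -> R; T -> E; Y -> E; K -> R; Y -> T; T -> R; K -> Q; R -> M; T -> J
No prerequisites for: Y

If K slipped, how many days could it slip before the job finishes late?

Critical path: Y→T→J→R→M = 8+9+5+6+1 = 29, so the finish is 29 days.
Longest path through K: 21 days (earliest finish 14, latest finish 22).
Slack of K = 16 − 8 = 8 days.

8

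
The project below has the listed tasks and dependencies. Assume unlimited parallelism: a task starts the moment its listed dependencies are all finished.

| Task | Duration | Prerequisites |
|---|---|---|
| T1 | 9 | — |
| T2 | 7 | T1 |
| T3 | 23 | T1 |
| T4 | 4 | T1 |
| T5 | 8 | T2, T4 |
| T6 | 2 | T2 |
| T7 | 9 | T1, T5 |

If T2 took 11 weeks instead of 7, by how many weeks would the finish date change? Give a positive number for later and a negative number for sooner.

Actual critical path: T1→T2→T5→T7 = 9+7+8+9 = 33 ⇒ 33 weeks.
T2 is on the critical path; changing it to 11 makes that path 37 weeks.
The critical path is still T1→T2→T5→T7; finish is now 37 weeks.
Change in finish: 37 − 33 = +4 weeks.

4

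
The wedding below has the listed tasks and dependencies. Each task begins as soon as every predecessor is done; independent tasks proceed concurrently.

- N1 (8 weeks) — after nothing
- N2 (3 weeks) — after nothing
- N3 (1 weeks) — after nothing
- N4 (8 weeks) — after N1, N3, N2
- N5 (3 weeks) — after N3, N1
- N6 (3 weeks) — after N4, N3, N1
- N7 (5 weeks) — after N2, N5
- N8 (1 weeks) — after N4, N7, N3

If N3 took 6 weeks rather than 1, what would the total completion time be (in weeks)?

19

As given, the longest chain is N1→N4→N6 = 8+8+3 = 19, so the finish is 19 weeks.
The longest path through N3 is only 12 weeks, so N3 has float 7.
No other chain overtakes it, so the finish is 19 weeks.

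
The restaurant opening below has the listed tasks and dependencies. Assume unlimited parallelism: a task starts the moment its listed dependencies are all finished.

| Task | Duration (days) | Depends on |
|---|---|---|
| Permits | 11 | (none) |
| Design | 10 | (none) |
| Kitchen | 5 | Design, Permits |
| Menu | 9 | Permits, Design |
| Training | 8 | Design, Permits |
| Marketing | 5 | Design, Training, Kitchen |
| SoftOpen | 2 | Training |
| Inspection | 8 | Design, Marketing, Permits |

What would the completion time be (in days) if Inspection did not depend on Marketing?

24

Original critical path: Permits→Training→Marketing→Inspection = 11+8+5+8 = 32 ⇒ 32 days.
Without Marketing→Inspection, Inspection's earliest start moves from 24 to 11.
After: Permits→Training→Marketing = 11+8+5 = 24 → 24 days.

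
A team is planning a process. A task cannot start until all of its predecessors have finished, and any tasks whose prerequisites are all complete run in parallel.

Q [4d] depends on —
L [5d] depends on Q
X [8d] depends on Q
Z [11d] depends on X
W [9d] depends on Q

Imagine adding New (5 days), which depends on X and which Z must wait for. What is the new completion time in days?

28

Originally the schedule takes 23 days.
With New inserted, Z now waits for max(X, New).
New critical path: Q→X→New→Z = 4+8+5+11 = 28 ⇒ 28 days.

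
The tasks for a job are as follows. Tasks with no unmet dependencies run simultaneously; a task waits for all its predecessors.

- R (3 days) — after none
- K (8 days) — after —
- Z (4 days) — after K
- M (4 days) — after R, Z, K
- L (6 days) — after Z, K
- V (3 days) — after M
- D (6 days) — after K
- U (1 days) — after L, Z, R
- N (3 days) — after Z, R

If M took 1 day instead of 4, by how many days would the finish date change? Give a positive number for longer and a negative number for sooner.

Baseline: K→Z→M→V = 8+4+4+3 = 19 → 19 days.
M is on the critical path; changing it to 1 makes that path 16 days.
New critical path: K→Z→L→U = 8+4+6+1 = 19 ⇒ 19 days.
Change in finish: 19 − 19 = +0 days.

0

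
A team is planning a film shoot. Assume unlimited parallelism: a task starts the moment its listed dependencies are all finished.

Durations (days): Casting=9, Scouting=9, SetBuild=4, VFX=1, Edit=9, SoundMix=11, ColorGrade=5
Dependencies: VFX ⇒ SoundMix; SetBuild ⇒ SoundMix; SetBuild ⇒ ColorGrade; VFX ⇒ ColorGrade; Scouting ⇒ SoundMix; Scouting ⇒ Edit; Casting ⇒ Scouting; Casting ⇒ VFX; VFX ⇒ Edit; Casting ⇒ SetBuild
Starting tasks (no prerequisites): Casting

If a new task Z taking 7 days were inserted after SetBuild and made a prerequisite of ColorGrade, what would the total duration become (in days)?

29

Originally the job takes 29 days.
With Z inserted, ColorGrade now waits for max(VFX, SetBuild, Z).
New critical path: Casting→Scouting→SoundMix = 9+9+11 = 29 ⇒ 29 days.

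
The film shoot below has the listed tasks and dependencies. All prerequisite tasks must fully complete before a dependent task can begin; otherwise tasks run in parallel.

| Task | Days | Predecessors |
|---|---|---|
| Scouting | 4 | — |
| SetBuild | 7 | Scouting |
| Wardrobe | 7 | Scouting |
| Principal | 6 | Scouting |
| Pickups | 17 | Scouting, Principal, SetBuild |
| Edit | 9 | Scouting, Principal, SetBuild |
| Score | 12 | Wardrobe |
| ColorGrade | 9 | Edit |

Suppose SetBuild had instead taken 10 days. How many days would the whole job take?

Critical path before the change: Scouting→SetBuild→Edit→ColorGrade = 4+7+9+9 = 29 giving 29 days.
Since SetBuild is critical, the +3 change carries straight to that chain (now 32 days).
That remains the longest chain; total 32 days.

32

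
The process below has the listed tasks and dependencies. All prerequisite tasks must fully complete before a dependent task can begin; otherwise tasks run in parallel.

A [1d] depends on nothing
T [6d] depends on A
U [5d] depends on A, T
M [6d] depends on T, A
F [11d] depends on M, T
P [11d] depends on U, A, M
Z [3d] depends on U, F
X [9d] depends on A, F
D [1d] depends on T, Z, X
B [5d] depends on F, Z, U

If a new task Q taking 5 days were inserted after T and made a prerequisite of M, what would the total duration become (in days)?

39

Originally the process takes 34 days.
With Q inserted, M now waits for max(T, A, Q).
New critical path: A→T→Q→M→F→X→D = 1+6+5+6+11+9+1 = 39 ⇒ 39 days.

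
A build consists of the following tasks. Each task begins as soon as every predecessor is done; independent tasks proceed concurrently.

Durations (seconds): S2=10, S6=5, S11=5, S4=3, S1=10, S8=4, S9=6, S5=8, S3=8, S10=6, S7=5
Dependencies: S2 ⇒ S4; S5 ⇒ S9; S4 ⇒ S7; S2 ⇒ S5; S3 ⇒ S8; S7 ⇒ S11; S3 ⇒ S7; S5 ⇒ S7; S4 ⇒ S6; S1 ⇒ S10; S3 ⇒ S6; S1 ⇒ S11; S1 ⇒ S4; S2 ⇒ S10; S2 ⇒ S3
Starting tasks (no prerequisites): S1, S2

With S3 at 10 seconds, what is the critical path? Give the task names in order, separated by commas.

S2, S3, S7, S11

As given, the longest chain is S2→S3→S7→S11 = 10+8+5+5 = 28, so the finish is 28 seconds.
Since S3 is critical, the +2 change carries straight to that chain (now 30 seconds).
That remains the longest chain; total 30 seconds.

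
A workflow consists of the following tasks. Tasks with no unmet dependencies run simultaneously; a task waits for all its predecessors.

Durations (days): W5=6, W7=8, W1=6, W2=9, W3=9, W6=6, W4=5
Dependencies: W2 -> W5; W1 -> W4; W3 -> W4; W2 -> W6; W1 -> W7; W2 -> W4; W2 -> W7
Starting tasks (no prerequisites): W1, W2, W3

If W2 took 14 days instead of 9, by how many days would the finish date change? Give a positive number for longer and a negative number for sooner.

5

As given, the longest chain is W2→W7 = 9+8 = 17, so the finish is 17 days.
W2 lies on that path, so at 14 days the path becomes 22 days.
That remains the longest chain; total 22 days.
Change in finish: 22 − 17 = +5 days.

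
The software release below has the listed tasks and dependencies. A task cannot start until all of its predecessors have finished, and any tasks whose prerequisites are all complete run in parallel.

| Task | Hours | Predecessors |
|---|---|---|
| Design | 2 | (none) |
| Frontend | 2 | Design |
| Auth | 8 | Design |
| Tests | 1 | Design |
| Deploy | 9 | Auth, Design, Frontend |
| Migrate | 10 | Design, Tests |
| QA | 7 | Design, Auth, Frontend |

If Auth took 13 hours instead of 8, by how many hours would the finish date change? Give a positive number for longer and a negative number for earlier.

Baseline: Design→Auth→Deploy = 2+8+9 = 19 → 19 hours.
Auth lies on that path, so at 13 hours the path becomes 24 hours.
That remains the longest chain; total 24 hours.
Change in finish: 24 − 19 = +5 hours.

5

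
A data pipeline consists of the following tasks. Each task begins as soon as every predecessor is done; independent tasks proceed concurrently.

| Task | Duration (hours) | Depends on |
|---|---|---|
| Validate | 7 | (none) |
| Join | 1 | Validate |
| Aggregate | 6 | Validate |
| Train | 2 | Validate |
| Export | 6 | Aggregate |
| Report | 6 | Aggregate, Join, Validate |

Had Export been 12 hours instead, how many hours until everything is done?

Critical path before the change: Validate→Aggregate→Export = 7+6+6 = 19 giving 19 hours.
Export lies on that path, so at 12 hours the path becomes 25 hours.
The critical path is still Validate→Aggregate→Export; finish is now 25 hours.

25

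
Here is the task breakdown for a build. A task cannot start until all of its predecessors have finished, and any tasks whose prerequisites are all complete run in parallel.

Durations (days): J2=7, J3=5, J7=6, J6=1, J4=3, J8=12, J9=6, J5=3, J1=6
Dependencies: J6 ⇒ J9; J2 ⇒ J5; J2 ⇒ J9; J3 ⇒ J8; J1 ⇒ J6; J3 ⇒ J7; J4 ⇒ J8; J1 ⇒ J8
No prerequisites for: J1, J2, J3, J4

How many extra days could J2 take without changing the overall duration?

5

J1→J8 = 6+12 = 18 sets the makespan at 18 days.
The longest chain containing J2 totals 13 days.
Float = 18 − 13 = 5.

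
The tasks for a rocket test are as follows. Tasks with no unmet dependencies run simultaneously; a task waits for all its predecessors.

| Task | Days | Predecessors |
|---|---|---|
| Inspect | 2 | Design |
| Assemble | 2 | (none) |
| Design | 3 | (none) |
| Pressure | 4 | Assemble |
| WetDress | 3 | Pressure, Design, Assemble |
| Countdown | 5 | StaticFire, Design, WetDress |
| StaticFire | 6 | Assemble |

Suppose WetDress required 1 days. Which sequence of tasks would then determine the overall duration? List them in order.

Assemble, StaticFire, Countdown

Baseline: Assemble→Pressure→WetDress→Countdown = 2+4+3+5 = 14 → 14 days.
WetDress is on the critical path; changing it to 1 makes that path 12 days.
New critical path: Assemble→StaticFire→Countdown = 2+6+5 = 13 ⇒ 13 days.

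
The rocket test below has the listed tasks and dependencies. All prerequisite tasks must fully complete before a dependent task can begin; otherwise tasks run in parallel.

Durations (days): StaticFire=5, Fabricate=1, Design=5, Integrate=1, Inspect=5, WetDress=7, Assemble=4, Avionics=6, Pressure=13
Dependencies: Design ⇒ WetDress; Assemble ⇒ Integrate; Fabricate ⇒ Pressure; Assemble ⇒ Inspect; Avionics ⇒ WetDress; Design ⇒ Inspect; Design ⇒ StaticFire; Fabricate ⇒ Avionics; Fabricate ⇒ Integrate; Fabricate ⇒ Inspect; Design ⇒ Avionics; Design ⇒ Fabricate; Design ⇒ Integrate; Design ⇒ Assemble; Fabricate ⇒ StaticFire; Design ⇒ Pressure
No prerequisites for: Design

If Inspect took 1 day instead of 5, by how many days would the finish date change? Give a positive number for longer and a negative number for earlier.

Critical path before the change: Design→Fabricate→Avionics→WetDress = 5+1+6+7 = 19 giving 19 days.
Inspect has 5 days of float (longest path through it is 14).
That remains the longest chain; total 19 days.
Change in finish: 19 − 19 = +0 days.

0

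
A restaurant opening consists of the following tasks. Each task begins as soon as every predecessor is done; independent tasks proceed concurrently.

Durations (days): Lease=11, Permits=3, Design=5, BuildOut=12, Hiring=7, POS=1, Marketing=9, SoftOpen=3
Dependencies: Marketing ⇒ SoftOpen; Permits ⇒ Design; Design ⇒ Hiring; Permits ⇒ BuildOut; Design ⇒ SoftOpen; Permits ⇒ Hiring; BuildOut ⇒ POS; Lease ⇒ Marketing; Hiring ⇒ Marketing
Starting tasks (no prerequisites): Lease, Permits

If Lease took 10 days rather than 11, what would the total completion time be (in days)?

The binding path is Permits→Design→Hiring→Marketing→SoftOpen = 3+5+7+9+3 = 27; finish at 27 days.
Lease is off the critical path — its longest chain is 23 days, giving 4 of slack.
No other chain overtakes it, so the finish is 27 days.

27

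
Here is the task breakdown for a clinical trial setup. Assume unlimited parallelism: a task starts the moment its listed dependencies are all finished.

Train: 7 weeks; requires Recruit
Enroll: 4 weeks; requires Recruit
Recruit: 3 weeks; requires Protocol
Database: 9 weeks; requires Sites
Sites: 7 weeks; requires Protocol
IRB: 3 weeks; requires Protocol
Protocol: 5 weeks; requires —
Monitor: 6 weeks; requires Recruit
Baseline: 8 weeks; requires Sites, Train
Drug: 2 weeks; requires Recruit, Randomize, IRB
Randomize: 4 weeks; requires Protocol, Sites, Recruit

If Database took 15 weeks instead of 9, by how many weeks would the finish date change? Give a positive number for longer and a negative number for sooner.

4

Baseline: Protocol→Recruit→Train→Baseline = 5+3+7+8 = 23 → 23 weeks.
Database is off the critical path — its longest chain is 21 weeks, giving 2 of slack.
New critical path: Protocol→Sites→Database = 5+7+15 = 27 ⇒ 27 weeks.
Change in finish: 27 − 23 = +4 weeks.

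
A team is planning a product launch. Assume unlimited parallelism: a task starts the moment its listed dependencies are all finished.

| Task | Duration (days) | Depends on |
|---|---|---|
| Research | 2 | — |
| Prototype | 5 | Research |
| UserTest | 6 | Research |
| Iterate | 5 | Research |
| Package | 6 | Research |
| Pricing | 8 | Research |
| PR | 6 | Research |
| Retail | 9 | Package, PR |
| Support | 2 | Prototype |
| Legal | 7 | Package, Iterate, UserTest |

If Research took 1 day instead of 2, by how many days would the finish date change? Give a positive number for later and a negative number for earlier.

-1

The binding path is Research→Package→Retail = 2+6+9 = 17; finish at 17 days.
Research is on the critical path; changing it to 1 makes that path 16 days.
That remains the longest chain; total 16 days.
Change in finish: 16 − 17 = -1 days.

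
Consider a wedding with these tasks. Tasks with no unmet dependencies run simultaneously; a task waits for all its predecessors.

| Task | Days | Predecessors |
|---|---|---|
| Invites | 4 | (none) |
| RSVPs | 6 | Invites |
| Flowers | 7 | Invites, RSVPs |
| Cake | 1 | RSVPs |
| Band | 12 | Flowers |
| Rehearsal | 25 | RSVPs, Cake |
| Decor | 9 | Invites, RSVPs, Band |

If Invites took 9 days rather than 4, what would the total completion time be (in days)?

43

As given, the longest chain is Invites→RSVPs→Flowers→Band→Decor = 4+6+7+12+9 = 38, so the finish is 38 days.
Invites is on the critical path; changing it to 9 makes that path 43 days.
The critical path is still Invites→RSVPs→Flowers→Band→Decor; finish is now 43 days.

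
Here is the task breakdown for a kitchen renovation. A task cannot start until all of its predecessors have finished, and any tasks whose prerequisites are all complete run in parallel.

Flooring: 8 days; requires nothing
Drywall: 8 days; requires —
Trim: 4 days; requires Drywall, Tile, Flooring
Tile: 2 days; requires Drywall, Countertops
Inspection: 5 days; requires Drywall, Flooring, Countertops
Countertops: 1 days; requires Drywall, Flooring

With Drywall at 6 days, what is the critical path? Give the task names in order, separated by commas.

Flooring, Countertops, Tile, Trim

The binding path is Drywall→Countertops→Tile→Trim = 8+1+2+4 = 15; finish at 15 days.
Drywall is on the critical path; changing it to 6 makes that path 13 days.
The binding chain switches to Flooring→Countertops→Tile→Trim = 8+1+2+4 = 15; finish 15 days.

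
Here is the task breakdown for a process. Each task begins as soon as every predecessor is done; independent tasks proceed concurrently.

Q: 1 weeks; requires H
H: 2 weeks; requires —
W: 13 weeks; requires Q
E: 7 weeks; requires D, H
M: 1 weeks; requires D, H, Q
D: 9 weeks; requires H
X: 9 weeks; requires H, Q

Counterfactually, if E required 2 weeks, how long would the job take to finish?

16

Actual critical path: H→D→E = 2+9+7 = 18 ⇒ 18 weeks.
E lies on that path, so at 2 weeks the path becomes 13 weeks.
New critical path: H→Q→W = 2+1+13 = 16 ⇒ 16 weeks.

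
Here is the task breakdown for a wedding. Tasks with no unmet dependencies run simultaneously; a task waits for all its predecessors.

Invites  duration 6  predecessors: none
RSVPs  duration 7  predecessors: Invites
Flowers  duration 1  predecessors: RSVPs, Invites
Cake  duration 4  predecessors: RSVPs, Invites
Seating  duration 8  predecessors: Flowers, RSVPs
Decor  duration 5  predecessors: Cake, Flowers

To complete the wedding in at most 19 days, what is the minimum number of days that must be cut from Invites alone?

3

Current finish: 22 days; target: 19.
Invites is on every critical path, so each day cut from Invites cuts the finish by one (this holds down to a finish of 17).
Need 22 − 19 = 3 days off Invites → Invites becomes 3 days, finish becomes 19.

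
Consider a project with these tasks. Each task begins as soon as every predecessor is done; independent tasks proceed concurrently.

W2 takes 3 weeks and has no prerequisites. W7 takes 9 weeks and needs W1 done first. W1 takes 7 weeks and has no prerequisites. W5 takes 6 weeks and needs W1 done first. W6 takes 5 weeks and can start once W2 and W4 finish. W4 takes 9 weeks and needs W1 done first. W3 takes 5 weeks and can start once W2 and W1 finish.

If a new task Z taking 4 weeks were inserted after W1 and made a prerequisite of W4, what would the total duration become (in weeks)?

25

Originally the schedule takes 21 weeks.
With Z inserted, W4 now waits for max(W1, Z).
New critical path: W1→Z→W4→W6 = 7+4+9+5 = 25 ⇒ 25 weeks.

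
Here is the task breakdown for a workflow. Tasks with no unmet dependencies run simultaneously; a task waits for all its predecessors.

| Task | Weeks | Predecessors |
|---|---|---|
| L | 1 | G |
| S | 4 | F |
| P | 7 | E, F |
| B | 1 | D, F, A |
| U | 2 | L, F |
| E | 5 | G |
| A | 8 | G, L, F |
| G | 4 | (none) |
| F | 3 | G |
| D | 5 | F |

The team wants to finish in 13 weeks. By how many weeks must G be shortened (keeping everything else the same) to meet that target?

3

Current finish: 16 weeks; target: 13.
G is on every critical path, so each week cut from G cuts the finish by one (this holds down to a finish of 13).
Need 16 − 13 = 3 weeks off G → G becomes 1 week, finish becomes 13.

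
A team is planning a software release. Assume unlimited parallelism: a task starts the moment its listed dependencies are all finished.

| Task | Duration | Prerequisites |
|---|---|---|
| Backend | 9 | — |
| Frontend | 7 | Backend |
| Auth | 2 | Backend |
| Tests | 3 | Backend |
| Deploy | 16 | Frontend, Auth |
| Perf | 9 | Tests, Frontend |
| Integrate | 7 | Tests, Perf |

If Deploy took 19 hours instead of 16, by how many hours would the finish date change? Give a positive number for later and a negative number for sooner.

3

Baseline: Backend→Frontend→Deploy = 9+7+16 = 32 → 32 hours.
Deploy is on the critical path; changing it to 19 makes that path 35 hours.
That remains the longest chain; total 35 hours.
Change in finish: 35 − 32 = +3 hours.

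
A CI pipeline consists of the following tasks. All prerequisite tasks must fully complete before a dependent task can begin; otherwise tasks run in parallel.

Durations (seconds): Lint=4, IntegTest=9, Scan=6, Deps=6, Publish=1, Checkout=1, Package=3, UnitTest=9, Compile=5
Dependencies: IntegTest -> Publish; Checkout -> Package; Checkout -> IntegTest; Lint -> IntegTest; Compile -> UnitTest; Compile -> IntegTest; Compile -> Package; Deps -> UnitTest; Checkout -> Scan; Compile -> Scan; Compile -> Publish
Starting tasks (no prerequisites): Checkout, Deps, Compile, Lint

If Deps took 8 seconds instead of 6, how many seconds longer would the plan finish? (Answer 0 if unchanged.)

Baseline: Deps→UnitTest = 6+9 = 15 → 15 seconds.
Deps lies on that path, so at 8 seconds the path becomes 17 seconds.
That remains the longest chain; total 17 seconds.
Change in finish: 17 − 15 = +2 seconds.

2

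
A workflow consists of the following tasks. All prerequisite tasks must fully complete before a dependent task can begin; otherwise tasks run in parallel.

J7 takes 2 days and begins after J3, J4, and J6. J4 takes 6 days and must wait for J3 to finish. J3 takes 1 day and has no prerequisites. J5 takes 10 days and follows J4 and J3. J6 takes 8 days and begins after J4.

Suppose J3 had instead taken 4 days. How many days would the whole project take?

20

The binding path is J3→J4→J5 = 1+6+10 = 17; finish at 17 days.
Since J3 is critical, the +3 change carries straight to that chain (now 20 days).
That remains the longest chain; total 20 days.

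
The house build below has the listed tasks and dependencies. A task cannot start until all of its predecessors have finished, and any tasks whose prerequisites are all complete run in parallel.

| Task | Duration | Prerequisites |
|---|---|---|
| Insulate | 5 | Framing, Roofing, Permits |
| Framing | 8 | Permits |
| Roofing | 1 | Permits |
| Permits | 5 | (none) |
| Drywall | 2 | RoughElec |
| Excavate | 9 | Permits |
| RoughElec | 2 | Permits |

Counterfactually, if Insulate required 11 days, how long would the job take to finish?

Baseline: Permits→Framing→Insulate = 5+8+5 = 18 → 18 days.
Insulate lies on that path, so at 11 days the path becomes 24 days.
The critical path is still Permits→Framing→Insulate; finish is now 24 days.

24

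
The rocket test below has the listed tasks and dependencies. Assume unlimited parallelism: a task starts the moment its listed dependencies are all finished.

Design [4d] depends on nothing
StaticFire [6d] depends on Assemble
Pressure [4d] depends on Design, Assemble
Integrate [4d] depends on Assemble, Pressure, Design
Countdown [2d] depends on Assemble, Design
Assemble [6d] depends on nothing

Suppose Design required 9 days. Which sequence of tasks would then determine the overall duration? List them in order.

Critical path before the change: Assemble→Pressure→Integrate = 6+4+4 = 14 giving 14 days.
Design is off the critical path — its longest chain is 12 days, giving 2 of slack.
The binding chain switches to Design→Pressure→Integrate = 9+4+4 = 17; finish 17 days.

Design, Pressure, Integrate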